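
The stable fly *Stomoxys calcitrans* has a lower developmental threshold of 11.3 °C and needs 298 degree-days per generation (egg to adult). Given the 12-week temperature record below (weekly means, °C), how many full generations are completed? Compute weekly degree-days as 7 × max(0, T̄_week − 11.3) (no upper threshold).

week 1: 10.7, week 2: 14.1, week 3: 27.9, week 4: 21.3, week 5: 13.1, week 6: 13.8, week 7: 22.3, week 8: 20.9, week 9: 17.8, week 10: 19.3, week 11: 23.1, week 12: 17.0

2 generations

Weekly DD (7 × max(0, T̄ − 11.3)): 0.0, 19.6, 116.2, 70.0, 12.6, 17.5, 77.0, 67.2, 45.5, 56.0, 82.6, 39.9.
Season total = 604.1 DD.
Complete generations = ⌊604.1 / 298⌋ = 2.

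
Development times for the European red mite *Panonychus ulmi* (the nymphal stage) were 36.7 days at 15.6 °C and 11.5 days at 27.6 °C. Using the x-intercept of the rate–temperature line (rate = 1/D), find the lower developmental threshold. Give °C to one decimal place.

Equal thermal constants: D₁(T₁ − T_b) = D₂(T₂ − T_b).
36.7·(15.6 − T_b) = 11.5·(27.6 − T_b)
T_b = (36.7·15.6 − 11.5·27.6) / (36.7 − 11.5) = 255.12 / 25.2 = 10.124 °C ≈ 10.1 °C.

10.1 °C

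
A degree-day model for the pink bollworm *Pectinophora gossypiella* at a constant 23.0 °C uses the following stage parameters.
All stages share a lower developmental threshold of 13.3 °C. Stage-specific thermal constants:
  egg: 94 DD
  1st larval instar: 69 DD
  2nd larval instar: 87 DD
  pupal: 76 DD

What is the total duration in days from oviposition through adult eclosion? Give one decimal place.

33.6 days

Daily accumulation at 23.0 °C = 23.0 − 13.3 = 9.7 DD/day.
Total K = 94 + 69 + 87 + 76 = 326 DD.
Total duration = 326 / 9.7 = 33.608 ≈ 33.6 days.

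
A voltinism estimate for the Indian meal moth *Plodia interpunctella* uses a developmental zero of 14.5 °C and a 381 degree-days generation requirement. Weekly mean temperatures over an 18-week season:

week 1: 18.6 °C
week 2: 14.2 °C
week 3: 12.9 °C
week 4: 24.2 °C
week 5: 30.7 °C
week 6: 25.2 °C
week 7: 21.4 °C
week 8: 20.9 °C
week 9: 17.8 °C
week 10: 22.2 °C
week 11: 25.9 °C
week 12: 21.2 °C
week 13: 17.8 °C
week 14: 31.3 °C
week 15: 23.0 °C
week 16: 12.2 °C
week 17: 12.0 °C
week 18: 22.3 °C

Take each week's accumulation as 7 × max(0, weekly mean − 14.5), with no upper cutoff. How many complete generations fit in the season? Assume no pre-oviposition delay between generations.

2 generations

Weekly DD (7 × max(0, T̄ − 14.5)): 28.7, 0.0, 0.0, 67.9, 113.4, 74.9, 48.3, 44.8, 23.1, 53.9, 79.8, 46.9, 23.1, 117.6, 59.5, 0.0, 0.0, 54.6.
Season total = 836.5 DD.
Complete generations = ⌊836.5 / 381⌋ = 2.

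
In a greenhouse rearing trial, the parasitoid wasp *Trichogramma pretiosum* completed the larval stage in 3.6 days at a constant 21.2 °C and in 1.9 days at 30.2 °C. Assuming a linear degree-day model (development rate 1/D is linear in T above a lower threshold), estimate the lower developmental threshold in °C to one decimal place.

11.1 °C

Linear rate model ⇒ the product D·(T − T_b) is constant across temperatures.
3.6·(21.2 − T_b) = 1.9·(30.2 − T_b)
T_b = (3.6·21.2 − 1.9·30.2) / (3.6 − 1.9) = 18.94 / 1.7 = 11.141 °C ≈ 11.1 °C.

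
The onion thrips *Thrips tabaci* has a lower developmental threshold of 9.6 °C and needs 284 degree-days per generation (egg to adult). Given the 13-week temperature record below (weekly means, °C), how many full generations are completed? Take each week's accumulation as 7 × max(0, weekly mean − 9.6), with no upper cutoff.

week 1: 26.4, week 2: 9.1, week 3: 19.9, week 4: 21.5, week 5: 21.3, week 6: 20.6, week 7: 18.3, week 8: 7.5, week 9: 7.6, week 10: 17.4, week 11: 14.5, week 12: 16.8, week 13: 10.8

2 generations

Weekly DD (7 × max(0, T̄ − 9.6)): 117.6, 0.0, 72.1, 83.3, 81.9, 77.0, 60.9, 0.0, 0.0, 54.6, 34.3, 50.4, 8.4.
Season total = 640.5 DD.
Complete generations = ⌊640.5 / 284⌋ = 2.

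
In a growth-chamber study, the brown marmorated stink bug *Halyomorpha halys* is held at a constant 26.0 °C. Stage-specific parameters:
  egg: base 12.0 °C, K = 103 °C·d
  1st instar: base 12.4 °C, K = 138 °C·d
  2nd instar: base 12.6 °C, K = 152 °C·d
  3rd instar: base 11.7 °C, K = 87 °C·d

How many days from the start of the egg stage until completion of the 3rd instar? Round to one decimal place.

egg: 103 / (26.0 − 12.0) = 103 / 14.0 = 7.357 d.
1st instar: 138 / (26.0 − 12.4) = 138 / 13.6 = 10.147 d.
2nd instar: 152 / (26.0 − 12.6) = 152 / 13.4 = 11.343 d.
3rd instar: 87 / (26.0 − 11.7) = 87 / 14.3 = 6.084 d.
Sum = 34.931 ≈ 34.9 days.

34.9 days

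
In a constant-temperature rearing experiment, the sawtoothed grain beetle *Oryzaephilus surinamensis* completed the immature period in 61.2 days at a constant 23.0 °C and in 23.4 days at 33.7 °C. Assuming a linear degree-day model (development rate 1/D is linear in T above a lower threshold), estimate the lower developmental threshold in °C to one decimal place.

16.4 °C

Linear rate model ⇒ the product D·(T − T_b) is constant across temperatures.
61.2·(23.0 − T_b) = 23.4·(33.7 − T_b)
T_b = (61.2·23.0 − 23.4·33.7) / (61.2 − 23.4) = 619.02 / 37.8 = 16.376 °C ≈ 16.4 °C.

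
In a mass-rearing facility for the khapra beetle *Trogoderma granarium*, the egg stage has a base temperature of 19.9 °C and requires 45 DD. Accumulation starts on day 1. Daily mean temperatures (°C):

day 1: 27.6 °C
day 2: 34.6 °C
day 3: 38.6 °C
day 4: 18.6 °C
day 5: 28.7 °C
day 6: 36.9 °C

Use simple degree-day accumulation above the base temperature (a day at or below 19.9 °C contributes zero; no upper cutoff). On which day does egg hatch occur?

day 5

Daily DD above 19.9 °C: 7.7, 14.7, 18.7, 0.0, 8.8, 17.0.
Cumulative: 7.7, 22.4, 41.1, 41.1, 49.9, 66.9.
The total first reaches 45 DD on day 5.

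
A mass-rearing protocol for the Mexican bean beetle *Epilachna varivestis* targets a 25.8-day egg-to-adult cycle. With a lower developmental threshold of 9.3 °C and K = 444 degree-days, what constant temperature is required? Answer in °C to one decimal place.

26.5 °C

Required daily accumulation = 444 / 25.8 = 17.209 DD/day.
T = T_base + 17.209 = 9.3 + 17.209 = 26.509 ≈ 26.5 °C.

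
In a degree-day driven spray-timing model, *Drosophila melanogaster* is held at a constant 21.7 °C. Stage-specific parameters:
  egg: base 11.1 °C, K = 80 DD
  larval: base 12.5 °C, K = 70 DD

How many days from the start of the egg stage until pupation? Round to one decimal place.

15.2 days

egg: 80 / (21.7 − 11.1) = 80 / 10.6 = 7.547 d.
larval: 70 / (21.7 − 12.5) = 70 / 9.2 = 7.609 d.
Sum = 15.156 ≈ 15.2 days.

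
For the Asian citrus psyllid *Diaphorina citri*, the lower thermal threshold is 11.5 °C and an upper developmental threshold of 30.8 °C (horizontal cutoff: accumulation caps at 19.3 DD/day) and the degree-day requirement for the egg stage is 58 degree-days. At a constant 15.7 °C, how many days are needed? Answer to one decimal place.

13.8 days

Daily accumulation = 15.7 − 11.5 = 4.2 DD/day.
Duration = 58 / 4.2 = 13.810 ≈ 13.8 days.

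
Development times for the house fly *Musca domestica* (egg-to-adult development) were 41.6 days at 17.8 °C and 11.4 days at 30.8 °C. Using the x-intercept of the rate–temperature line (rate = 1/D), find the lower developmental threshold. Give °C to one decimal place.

12.9 °C

Under the model K = D·(T − T_b), so D₁·(T₁ − T_b) = D₂·(T₂ − T_b).
41.6·(17.8 − T_b) = 11.4·(30.8 − T_b)
T_b = (41.6·17.8 − 11.4·30.8) / (41.6 − 11.4) = 389.36 / 30.2 = 12.893 °C ≈ 12.9 °C.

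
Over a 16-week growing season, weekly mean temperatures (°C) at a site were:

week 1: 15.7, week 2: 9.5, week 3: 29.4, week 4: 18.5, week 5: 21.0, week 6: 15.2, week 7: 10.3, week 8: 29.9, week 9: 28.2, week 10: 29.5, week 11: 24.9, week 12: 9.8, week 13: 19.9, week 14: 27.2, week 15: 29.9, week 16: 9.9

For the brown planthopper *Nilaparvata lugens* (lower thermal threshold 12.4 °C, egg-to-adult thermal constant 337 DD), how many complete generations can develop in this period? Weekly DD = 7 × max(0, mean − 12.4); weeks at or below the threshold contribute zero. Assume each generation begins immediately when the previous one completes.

2 generations

Weekly DD (7 × max(0, T̄ − 12.4)): 23.1, 0.0, 119.0, 42.7, 60.2, 19.6, 0.0, 122.5, 110.6, 119.7, 87.5, 0.0, 52.5, 103.6, 122.5, 0.0.
Season total = 983.5 DD.
Complete generations = ⌊983.5 / 337⌋ = 2.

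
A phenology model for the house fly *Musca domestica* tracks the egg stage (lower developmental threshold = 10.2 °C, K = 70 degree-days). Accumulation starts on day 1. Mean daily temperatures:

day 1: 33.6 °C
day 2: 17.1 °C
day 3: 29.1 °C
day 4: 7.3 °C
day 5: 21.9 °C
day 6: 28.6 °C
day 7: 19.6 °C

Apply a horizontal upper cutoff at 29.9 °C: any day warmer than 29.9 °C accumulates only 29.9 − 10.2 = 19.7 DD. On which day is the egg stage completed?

Daily DD above 10.2 °C (capped at 19.7): 19.7, 6.9, 18.9, 0.0, 11.7, 18.4, 9.4.
Cumulative: 19.7, 26.6, 45.5, 45.5, 57.2, 75.6, 85.0.
The total first reaches 70 DD on day 6.

day 6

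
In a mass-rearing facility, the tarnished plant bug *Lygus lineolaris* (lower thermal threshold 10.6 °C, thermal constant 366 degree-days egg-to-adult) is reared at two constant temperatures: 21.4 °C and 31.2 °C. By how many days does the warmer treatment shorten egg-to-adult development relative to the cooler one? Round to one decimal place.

At 21.4 °C: 366 / (21.4 − 10.6) = 366 / 10.8 = 33.889 d.
At 31.2 °C: 366 / (31.2 − 10.6) = 366 / 20.6 = 17.767 d.
Difference = |33.889 − 17.767| = 16.122 ≈ 16.1 days.

16.1 days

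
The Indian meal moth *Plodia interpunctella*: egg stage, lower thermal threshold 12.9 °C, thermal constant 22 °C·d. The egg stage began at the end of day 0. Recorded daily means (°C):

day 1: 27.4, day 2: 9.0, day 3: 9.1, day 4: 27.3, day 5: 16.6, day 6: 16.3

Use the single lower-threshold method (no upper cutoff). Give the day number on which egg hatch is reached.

Daily DD above 12.9 °C: 14.5, 0.0, 0.0, 14.4, 3.7, 3.4.
Cumulative: 14.5, 14.5, 14.5, 28.9, 32.6, 36.0.
The total first reaches 22 DD on day 4.

day 4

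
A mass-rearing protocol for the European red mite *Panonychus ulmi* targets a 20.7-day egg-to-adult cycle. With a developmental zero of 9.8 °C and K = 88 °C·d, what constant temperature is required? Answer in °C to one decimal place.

14.1 °C

Required daily accumulation = 88 / 20.7 = 4.251 DD/day.
T = T_base + 4.251 = 9.8 + 4.251 = 14.051 ≈ 14.1 °C.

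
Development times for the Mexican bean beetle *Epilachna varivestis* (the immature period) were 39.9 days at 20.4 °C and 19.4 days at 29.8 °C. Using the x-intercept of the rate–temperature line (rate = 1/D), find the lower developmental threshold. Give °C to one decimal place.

11.5 °C

Equal thermal constants: D₁(T₁ − T_b) = D₂(T₂ − T_b).
39.9·(20.4 − T_b) = 19.4·(29.8 − T_b)
T_b = (39.9·20.4 − 19.4·29.8) / (39.9 − 19.4) = 235.84 / 20.5 = 11.504 °C ≈ 11.5 °C.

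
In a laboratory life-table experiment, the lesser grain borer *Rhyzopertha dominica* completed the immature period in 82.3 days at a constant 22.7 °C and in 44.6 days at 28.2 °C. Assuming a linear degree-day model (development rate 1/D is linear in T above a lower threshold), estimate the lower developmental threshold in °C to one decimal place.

16.2 °C

Under the model K = D·(T − T_b), so D₁·(T₁ − T_b) = D₂·(T₂ − T_b).
82.3·(22.7 − T_b) = 44.6·(28.2 − T_b)
T_b = (82.3·22.7 − 44.6·28.2) / (82.3 − 44.6) = 610.49 / 37.7 = 16.193 °C ≈ 16.2 °C.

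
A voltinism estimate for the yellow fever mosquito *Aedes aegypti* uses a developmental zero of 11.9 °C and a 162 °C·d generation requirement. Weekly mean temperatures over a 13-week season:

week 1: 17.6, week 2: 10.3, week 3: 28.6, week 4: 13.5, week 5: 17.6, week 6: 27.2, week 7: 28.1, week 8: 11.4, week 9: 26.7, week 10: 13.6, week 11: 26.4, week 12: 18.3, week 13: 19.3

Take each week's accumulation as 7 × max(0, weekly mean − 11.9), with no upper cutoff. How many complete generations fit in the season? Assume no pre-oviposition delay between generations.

Weekly DD (7 × max(0, T̄ − 11.9)): 39.9, 0.0, 116.9, 11.2, 39.9, 107.1, 113.4, 0.0, 103.6, 11.9, 101.5, 44.8, 51.8.
Season total = 742.0 DD.
Complete generations = ⌊742.0 / 162⌋ = 4.

4 generations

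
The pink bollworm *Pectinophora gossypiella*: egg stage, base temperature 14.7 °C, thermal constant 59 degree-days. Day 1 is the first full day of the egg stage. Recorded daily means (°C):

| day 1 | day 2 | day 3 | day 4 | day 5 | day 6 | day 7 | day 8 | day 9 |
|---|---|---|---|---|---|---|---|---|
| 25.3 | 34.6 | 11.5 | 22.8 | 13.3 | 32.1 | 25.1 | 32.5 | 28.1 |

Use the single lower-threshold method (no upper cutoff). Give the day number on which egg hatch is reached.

Daily DD above 14.7 °C: 10.6, 19.9, 0.0, 8.1, 0.0, 17.4, 10.4, 17.8, 13.4.
Cumulative: 10.6, 30.5, 30.5, 38.6, 38.6, 56.0, 66.4, 84.2, 97.6.
The total first reaches 59 DD on day 7.

day 7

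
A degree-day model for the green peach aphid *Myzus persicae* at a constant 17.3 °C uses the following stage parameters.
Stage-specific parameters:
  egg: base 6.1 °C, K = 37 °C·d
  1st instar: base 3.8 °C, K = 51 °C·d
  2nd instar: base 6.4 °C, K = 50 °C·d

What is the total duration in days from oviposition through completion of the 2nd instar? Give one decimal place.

egg: 37 / (17.3 − 6.1) = 37 / 11.2 = 3.304 d.
1st instar: 51 / (17.3 − 3.8) = 51 / 13.5 = 3.778 d.
2nd instar: 50 / (17.3 − 6.4) = 50 / 10.9 = 4.587 d.
Sum = 11.669 ≈ 11.7 days.

11.7 days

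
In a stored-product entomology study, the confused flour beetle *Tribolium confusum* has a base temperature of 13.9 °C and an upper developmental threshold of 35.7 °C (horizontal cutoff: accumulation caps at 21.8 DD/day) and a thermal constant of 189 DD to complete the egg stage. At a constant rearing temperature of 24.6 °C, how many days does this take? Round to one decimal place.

17.7 days

Daily accumulation = 24.6 − 13.9 = 10.7 DD/day.
Duration = 189 / 10.7 = 17.664 ≈ 17.7 days.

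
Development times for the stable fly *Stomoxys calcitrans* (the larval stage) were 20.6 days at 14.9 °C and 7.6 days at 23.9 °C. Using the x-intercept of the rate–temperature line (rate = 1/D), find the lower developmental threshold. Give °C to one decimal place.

Under the model K = D·(T − T_b), so D₁·(T₁ − T_b) = D₂·(T₂ − T_b).
20.6·(14.9 − T_b) = 7.6·(23.9 − T_b)
T_b = (20.6·14.9 − 7.6·23.9) / (20.6 − 7.6) = 125.30 / 13.0 = 9.638 °C ≈ 9.6 °C.

9.6 °C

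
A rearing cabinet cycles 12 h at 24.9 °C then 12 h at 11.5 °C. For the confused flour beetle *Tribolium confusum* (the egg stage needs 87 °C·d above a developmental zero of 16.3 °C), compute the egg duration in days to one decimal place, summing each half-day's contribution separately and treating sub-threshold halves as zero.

Day half: max(0, 24.9 − 16.3) × 0.5 = 8.6 × 0.5 = 4.30 DD.
Night half: max(0, 11.5 − 16.3) × 0.5 = 0.0 × 0.5 = 0.00 DD.
Per 24 h: 4.30 DD/day.
Duration = 87 / 4.30 = 20.233 ≈ 20.2 days.

20.2 days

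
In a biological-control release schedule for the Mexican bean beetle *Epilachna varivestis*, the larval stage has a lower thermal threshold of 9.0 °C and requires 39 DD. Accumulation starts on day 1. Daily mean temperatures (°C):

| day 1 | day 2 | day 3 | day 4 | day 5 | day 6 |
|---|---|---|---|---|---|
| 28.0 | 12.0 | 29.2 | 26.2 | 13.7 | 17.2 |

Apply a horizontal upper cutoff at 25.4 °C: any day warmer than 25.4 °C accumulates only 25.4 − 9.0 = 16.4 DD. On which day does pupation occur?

day 4

Daily DD above 9.0 °C (capped at 16.4): 16.4, 3.0, 16.4, 16.4, 4.7, 8.2.
Cumulative: 16.4, 19.4, 35.8, 52.2, 56.9, 65.1.
The total first reaches 39 DD on day 4.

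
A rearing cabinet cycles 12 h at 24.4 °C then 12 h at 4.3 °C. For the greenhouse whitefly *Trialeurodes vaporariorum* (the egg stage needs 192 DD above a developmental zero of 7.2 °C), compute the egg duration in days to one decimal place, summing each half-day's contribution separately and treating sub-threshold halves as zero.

22.3 days

Day half: max(0, 24.4 − 7.2) × 0.5 = 17.2 × 0.5 = 8.60 DD.
Night half: max(0, 4.3 − 7.2) × 0.5 = 0.0 × 0.5 = 0.00 DD.
Per 24 h: 8.60 DD/day.
Duration = 192 / 8.60 = 22.326 ≈ 22.3 days.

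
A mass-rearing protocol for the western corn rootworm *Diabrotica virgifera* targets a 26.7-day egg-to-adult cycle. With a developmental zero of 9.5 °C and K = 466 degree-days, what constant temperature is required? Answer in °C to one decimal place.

27.0 °C

Required daily accumulation = 466 / 26.7 = 17.453 DD/day.
T = T_base + 17.453 = 9.5 + 17.453 = 26.953 ≈ 27.0 °C.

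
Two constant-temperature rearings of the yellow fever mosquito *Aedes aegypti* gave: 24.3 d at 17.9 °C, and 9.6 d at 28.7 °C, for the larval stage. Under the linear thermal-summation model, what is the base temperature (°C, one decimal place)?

Linear rate model ⇒ the product D·(T − T_b) is constant across temperatures.
24.3·(17.9 − T_b) = 9.6·(28.7 − T_b)
T_b = (24.3·17.9 − 9.6·28.7) / (24.3 − 9.6) = 159.45 / 14.7 = 10.847 °C ≈ 10.8 °C.

10.8 °C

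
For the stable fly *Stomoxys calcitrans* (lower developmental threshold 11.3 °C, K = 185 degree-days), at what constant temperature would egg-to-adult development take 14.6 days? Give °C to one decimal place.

24.0 °C

Required daily accumulation = 185 / 14.6 = 12.671 DD/day.
T = T_base + 12.671 = 11.3 + 12.671 = 23.971 ≈ 24.0 °C.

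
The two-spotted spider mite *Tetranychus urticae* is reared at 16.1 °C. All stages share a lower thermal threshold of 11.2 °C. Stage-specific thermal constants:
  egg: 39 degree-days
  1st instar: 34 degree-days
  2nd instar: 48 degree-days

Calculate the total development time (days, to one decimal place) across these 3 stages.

Daily accumulation at 16.1 °C = 16.1 − 11.2 = 4.9 DD/day.
Total K = 39 + 34 + 48 = 121 DD.
Total duration = 121 / 4.9 = 24.694 ≈ 24.7 days.

24.7 days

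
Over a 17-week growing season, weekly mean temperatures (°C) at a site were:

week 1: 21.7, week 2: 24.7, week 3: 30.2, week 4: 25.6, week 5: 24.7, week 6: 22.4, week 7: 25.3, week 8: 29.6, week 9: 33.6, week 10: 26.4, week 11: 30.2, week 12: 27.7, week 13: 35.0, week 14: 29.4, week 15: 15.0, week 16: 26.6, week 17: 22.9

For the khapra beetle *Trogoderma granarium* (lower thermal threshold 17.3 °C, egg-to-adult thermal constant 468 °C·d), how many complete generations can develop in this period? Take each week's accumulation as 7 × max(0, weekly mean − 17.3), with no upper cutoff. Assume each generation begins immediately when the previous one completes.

Weekly DD (7 × max(0, T̄ − 17.3)): 30.8, 51.8, 90.3, 58.1, 51.8, 35.7, 56.0, 86.1, 114.1, 63.7, 90.3, 72.8, 123.9, 84.7, 0.0, 65.1, 39.2.
Season total = 1114.4 DD.
Complete generations = ⌊1114.4 / 468⌋ = 2.

2 generations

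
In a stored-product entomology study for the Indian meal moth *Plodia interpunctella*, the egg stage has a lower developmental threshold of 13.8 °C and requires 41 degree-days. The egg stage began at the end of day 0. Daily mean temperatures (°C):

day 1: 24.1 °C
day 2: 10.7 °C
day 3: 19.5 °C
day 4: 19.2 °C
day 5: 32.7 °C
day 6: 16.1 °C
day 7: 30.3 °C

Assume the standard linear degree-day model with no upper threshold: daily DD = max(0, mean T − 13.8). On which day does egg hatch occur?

Daily DD above 13.8 °C: 10.3, 0.0, 5.7, 5.4, 18.9, 2.3, 16.5.
Cumulative: 10.3, 10.3, 16.0, 21.4, 40.3, 42.6, 59.1.
The total first reaches 41 DD on day 6.

day 6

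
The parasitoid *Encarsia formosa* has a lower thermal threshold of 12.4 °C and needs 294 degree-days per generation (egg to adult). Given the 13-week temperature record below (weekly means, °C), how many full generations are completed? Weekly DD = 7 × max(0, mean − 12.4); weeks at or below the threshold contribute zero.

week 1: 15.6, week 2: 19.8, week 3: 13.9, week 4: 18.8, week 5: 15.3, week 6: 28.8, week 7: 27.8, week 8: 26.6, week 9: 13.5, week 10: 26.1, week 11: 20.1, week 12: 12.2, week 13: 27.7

2 generations

Weekly DD (7 × max(0, T̄ − 12.4)): 22.4, 51.8, 10.5, 44.8, 20.3, 114.8, 107.8, 99.4, 7.7, 95.9, 53.9, 0.0, 107.1.
Season total = 736.4 DD.
Complete generations = ⌊736.4 / 294⌋ = 2.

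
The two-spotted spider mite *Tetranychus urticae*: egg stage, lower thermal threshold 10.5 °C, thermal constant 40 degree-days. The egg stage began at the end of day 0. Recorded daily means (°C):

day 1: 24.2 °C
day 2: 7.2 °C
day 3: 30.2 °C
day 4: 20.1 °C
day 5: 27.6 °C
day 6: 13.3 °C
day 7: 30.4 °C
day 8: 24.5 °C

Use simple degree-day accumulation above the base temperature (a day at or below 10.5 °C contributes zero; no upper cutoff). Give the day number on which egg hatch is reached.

Daily DD above 10.5 °C: 13.7, 0.0, 19.7, 9.6, 17.1, 2.8, 19.9, 14.0.
Cumulative: 13.7, 13.7, 33.4, 43.0, 60.1, 62.9, 82.8, 96.8.
The total first reaches 40 DD on day 4.

day 4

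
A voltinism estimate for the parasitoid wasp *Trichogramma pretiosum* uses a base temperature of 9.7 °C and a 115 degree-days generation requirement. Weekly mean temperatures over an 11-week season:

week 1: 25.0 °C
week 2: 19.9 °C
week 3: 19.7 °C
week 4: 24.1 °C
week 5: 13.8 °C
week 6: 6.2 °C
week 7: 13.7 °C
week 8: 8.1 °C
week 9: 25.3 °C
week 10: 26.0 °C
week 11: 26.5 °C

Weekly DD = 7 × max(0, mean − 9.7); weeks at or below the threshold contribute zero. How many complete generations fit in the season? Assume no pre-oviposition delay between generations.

Weekly DD (7 × max(0, T̄ − 9.7)): 107.1, 71.4, 70.0, 100.8, 28.7, 0.0, 28.0, 0.0, 109.2, 114.1, 117.6.
Season total = 746.9 DD.
Complete generations = ⌊746.9 / 115⌋ = 6.

6 generations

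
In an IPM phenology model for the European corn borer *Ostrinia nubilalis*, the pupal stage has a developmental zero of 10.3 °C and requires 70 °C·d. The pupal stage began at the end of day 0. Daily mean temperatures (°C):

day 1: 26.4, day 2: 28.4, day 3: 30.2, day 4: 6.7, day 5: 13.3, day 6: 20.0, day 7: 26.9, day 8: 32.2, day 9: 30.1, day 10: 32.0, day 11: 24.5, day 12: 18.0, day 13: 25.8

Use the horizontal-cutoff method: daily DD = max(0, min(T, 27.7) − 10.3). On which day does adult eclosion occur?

day 7

Daily DD above 10.3 °C (capped at 17.4): 16.1, 17.4, 17.4, 0.0, 3.0, 9.7, 16.6, 17.4, 17.4, 17.4, 14.2, 7.7, 15.5.
Cumulative: 16.1, 33.5, 50.9, 50.9, 53.9, 63.6, 80.2, 97.6, 115.0, 132.4, 146.6, 154.3, 169.8.
The total first reaches 70 DD on day 7.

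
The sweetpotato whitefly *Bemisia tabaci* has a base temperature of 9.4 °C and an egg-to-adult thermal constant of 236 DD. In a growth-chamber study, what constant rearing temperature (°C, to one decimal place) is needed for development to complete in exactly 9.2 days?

35.1 °C

Required daily accumulation = 236 / 9.2 = 25.652 DD/day.
T = T_base + 25.652 = 9.4 + 25.652 = 35.052 ≈ 35.1 °C.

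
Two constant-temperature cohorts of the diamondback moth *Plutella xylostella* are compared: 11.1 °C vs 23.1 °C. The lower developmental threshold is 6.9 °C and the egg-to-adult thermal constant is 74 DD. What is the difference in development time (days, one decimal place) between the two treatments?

13.1 days

At 11.1 °C: 74 / (11.1 − 6.9) = 74 / 4.2 = 17.619 d.
At 23.1 °C: 74 / (23.1 − 6.9) = 74 / 16.2 = 4.568 d.
Difference = |17.619 − 4.568| = 13.051 ≈ 13.1 days.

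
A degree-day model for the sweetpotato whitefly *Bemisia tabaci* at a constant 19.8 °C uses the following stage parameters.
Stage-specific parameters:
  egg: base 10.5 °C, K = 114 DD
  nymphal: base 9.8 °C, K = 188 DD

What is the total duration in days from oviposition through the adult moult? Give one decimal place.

31.1 days

egg: 114 / (19.8 − 10.5) = 114 / 9.3 = 12.258 d.
nymphal: 188 / (19.8 − 9.8) = 188 / 10.0 = 18.800 d.
Sum = 31.058 ≈ 31.1 days.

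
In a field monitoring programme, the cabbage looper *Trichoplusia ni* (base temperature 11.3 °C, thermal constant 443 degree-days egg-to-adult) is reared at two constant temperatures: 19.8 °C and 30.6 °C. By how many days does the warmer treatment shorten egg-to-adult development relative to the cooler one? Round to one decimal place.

29.2 days

At 19.8 °C: 443 / (19.8 − 11.3) = 443 / 8.5 = 52.118 d.
At 30.6 °C: 443 / (30.6 − 11.3) = 443 / 19.3 = 22.953 d.
Difference = |52.118 − 22.953| = 29.164 ≈ 29.2 days.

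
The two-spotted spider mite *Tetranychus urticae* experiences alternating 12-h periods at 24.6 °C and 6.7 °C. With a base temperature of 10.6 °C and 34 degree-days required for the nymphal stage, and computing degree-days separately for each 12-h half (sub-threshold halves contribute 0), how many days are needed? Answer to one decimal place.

Day half: max(0, 24.6 − 10.6) × 0.5 = 14.0 × 0.5 = 7.00 DD.
Night half: max(0, 6.7 − 10.6) × 0.5 = 0.0 × 0.5 = 0.00 DD.
Per 24 h: 7.00 DD/day.
Duration = 34 / 7.00 = 4.857 ≈ 4.9 days.

4.9 days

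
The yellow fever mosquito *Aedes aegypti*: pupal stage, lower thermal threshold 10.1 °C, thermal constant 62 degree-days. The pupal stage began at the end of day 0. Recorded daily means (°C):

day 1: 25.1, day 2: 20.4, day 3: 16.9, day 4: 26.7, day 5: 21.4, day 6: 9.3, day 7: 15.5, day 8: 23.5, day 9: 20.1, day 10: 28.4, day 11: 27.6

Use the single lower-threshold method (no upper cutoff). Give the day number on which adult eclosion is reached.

Daily DD above 10.1 °C: 15.0, 10.3, 6.8, 16.6, 11.3, 0.0, 5.4, 13.4, 10.0, 18.3, 17.5.
Cumulative: 15.0, 25.3, 32.1, 48.7, 60.0, 60.0, 65.4, 78.8, 88.8, 107.1, 124.6.
The total first reaches 62 DD on day 7.

day 7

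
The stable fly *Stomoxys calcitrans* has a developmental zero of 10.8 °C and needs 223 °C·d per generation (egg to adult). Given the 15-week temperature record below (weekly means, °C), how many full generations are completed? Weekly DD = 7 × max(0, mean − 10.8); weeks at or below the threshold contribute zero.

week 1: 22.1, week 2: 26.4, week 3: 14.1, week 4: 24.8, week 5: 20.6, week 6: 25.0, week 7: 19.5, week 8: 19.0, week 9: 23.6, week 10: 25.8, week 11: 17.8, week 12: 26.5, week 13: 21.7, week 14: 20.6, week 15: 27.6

5 generations

Weekly DD (7 × max(0, T̄ − 10.8)): 79.1, 109.2, 23.1, 98.0, 68.6, 99.4, 60.9, 57.4, 89.6, 105.0, 49.0, 109.9, 76.3, 68.6, 117.6.
Season total = 1211.7 DD.
Complete generations = ⌊1211.7 / 223⌋ = 5.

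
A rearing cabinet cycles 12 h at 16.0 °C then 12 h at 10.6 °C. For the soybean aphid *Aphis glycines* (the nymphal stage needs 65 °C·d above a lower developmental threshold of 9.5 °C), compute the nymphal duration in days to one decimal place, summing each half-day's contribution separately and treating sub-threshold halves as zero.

17.1 days

Day half: max(0, 16.0 − 9.5) × 0.5 = 6.5 × 0.5 = 3.25 DD.
Night half: max(0, 10.6 − 9.5) × 0.5 = 1.1 × 0.5 = 0.55 DD.
Per 24 h: 3.80 DD/day.
Duration = 65 / 3.80 = 17.105 ≈ 17.1 days.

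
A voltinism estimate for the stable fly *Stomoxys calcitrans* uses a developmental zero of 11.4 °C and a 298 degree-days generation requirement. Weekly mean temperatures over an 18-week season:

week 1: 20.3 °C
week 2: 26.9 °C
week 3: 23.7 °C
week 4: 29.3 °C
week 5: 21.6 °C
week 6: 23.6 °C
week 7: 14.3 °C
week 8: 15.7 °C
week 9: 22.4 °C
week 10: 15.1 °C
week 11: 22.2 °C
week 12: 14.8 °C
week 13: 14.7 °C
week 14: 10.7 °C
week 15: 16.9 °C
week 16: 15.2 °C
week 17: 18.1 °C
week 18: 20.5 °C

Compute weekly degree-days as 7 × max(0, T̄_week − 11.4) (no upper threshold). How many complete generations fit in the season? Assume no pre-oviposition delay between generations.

3 generations

Weekly DD (7 × max(0, T̄ − 11.4)): 62.3, 108.5, 86.1, 125.3, 71.4, 85.4, 20.3, 30.1, 77.0, 25.9, 75.6, 23.8, 23.1, 0.0, 38.5, 26.6, 46.9, 63.7.
Season total = 990.5 DD.
Complete generations = ⌊990.5 / 298⌋ = 3.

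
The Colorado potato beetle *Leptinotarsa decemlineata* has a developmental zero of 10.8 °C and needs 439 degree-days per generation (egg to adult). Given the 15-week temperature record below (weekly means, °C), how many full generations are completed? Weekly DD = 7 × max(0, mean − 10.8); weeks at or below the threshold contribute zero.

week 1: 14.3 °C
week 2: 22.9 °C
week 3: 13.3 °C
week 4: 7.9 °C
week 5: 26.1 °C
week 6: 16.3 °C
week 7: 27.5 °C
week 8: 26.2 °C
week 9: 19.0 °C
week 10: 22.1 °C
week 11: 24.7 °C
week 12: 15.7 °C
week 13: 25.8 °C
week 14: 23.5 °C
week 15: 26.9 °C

2 generations

Weekly DD (7 × max(0, T̄ − 10.8)): 24.5, 84.7, 17.5, 0.0, 107.1, 38.5, 116.9, 107.8, 57.4, 79.1, 97.3, 34.3, 105.0, 88.9, 112.7.
Season total = 1071.7 DD.
Complete generations = ⌊1071.7 / 439⌋ = 2.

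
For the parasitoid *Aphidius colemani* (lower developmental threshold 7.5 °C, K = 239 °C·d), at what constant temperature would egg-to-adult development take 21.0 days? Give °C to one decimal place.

Required daily accumulation = 239 / 21.0 = 11.381 DD/day.
T = T_base + 11.381 = 7.5 + 11.381 = 18.881 ≈ 18.9 °C.

18.9 °C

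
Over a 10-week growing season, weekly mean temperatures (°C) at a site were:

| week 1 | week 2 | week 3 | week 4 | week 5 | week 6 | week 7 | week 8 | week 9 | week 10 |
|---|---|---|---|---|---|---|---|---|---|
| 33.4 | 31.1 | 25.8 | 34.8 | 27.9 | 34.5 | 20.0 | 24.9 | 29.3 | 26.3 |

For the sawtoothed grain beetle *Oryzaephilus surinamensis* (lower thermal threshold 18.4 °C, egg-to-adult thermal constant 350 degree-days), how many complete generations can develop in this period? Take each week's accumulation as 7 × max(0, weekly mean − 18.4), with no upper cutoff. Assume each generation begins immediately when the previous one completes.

Weekly DD (7 × max(0, T̄ − 18.4)): 105.0, 88.9, 51.8, 114.8, 66.5, 112.7, 11.2, 45.5, 76.3, 55.3.
Season total = 728.0 DD.
Complete generations = ⌊728.0 / 350⌋ = 2.

2 generations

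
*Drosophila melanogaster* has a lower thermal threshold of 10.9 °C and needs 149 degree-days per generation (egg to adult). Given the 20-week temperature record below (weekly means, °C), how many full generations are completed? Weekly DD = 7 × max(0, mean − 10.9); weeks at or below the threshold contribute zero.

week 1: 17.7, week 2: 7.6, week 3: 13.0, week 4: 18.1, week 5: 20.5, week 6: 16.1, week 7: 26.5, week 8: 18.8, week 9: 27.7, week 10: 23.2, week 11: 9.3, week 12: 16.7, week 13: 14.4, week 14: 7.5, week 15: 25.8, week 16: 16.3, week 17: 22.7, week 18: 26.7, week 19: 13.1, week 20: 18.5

Weekly DD (7 × max(0, T̄ − 10.9)): 47.6, 0.0, 14.7, 50.4, 67.2, 36.4, 109.2, 55.3, 117.6, 86.1, 0.0, 40.6, 24.5, 0.0, 104.3, 37.8, 82.6, 110.6, 15.4, 53.2.
Season total = 1053.5 DD.
Complete generations = ⌊1053.5 / 149⌋ = 7.

7 generations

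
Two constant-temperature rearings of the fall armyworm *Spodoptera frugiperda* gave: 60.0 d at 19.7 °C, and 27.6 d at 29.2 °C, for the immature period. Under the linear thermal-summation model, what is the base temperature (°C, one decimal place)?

11.6 °C

Linear rate model ⇒ the product D·(T − T_b) is constant across temperatures.
60.0·(19.7 − T_b) = 27.6·(29.2 − T_b)
T_b = (60.0·19.7 − 27.6·29.2) / (60.0 − 27.6) = 376.08 / 32.4 = 11.607 °C ≈ 11.6 °C.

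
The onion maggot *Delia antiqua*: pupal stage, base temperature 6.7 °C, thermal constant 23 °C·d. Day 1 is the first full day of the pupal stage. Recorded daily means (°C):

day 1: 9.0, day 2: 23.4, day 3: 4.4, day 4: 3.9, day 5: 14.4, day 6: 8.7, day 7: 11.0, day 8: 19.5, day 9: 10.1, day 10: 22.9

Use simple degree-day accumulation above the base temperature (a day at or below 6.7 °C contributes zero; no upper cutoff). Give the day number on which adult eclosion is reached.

day 5

Daily DD above 6.7 °C: 2.3, 16.7, 0.0, 0.0, 7.7, 2.0, 4.3, 12.8, 3.4, 16.2.
Cumulative: 2.3, 19.0, 19.0, 19.0, 26.7, 28.7, 33.0, 45.8, 49.2, 65.4.
The total first reaches 23 DD on day 5.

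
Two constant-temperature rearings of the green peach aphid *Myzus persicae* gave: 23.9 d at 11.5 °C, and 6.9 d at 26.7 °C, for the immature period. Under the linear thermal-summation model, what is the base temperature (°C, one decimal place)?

5.3 °C

Equal thermal constants: D₁(T₁ − T_b) = D₂(T₂ − T_b).
23.9·(11.5 − T_b) = 6.9·(26.7 − T_b)
T_b = (23.9·11.5 − 6.9·26.7) / (23.9 − 6.9) = 90.62 / 17.0 = 5.331 °C ≈ 5.3 °C.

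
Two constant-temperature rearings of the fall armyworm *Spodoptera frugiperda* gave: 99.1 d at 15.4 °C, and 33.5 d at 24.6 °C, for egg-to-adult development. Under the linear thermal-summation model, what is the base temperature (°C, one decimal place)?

10.7 °C

Linear rate model ⇒ the product D·(T − T_b) is constant across temperatures.
99.1·(15.4 − T_b) = 33.5·(24.6 − T_b)
T_b = (99.1·15.4 − 33.5·24.6) / (99.1 − 33.5) = 702.04 / 65.6 = 10.702 °C ≈ 10.7 °C.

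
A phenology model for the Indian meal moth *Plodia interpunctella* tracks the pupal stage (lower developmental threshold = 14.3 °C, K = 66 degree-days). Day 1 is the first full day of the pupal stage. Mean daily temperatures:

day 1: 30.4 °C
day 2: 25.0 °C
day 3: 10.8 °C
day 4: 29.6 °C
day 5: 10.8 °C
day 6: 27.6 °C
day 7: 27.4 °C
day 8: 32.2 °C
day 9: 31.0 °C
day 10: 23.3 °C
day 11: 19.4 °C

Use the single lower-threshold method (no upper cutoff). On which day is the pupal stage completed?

Daily DD above 14.3 °C: 16.1, 10.7, 0.0, 15.3, 0.0, 13.3, 13.1, 17.9, 16.7, 9.0, 5.1.
Cumulative: 16.1, 26.8, 26.8, 42.1, 42.1, 55.4, 68.5, 86.4, 103.1, 112.1, 117.2.
The total first reaches 66 DD on day 7.

day 7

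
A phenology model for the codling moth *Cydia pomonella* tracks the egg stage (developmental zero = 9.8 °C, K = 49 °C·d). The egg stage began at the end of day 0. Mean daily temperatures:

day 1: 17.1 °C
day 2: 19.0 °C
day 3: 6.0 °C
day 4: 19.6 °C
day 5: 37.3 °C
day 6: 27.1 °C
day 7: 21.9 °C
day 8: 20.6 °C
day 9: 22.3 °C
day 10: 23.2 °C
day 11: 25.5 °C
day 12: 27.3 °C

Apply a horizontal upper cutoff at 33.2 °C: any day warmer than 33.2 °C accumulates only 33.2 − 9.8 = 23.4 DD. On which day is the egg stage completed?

day 5

Daily DD above 9.8 °C (capped at 23.4): 7.3, 9.2, 0.0, 9.8, 23.4, 17.3, 12.1, 10.8, 12.5, 13.4, 15.7, 17.5.
Cumulative: 7.3, 16.5, 16.5, 26.3, 49.7, 67.0, 79.1, 89.9, 102.4, 115.8, 131.5, 149.0.
The total first reaches 49 DD on day 5.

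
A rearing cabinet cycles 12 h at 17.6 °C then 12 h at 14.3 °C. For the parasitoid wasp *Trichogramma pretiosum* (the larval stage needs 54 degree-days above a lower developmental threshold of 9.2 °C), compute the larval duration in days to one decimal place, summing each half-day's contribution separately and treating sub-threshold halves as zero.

8.0 days

Day half: max(0, 17.6 − 9.2) × 0.5 = 8.4 × 0.5 = 4.20 DD.
Night half: max(0, 14.3 − 9.2) × 0.5 = 5.1 × 0.5 = 2.55 DD.
Per 24 h: 6.75 DD/day.
Duration = 54 / 6.75 = 8.000 ≈ 8.0 days.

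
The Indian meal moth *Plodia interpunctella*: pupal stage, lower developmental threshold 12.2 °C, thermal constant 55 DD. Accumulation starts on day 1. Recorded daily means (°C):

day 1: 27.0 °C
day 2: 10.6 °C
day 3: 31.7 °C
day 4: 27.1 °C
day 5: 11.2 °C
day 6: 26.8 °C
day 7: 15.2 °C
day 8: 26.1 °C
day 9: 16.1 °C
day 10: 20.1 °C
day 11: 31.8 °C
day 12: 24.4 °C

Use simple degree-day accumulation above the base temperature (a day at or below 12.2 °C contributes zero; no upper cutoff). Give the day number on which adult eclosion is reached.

Daily DD above 12.2 °C: 14.8, 0.0, 19.5, 14.9, 0.0, 14.6, 3.0, 13.9, 3.9, 7.9, 19.6, 12.2.
Cumulative: 14.8, 14.8, 34.3, 49.2, 49.2, 63.8, 66.8, 80.7, 84.6, 92.5, 112.1, 124.3.
The total first reaches 55 DD on day 6.

day 6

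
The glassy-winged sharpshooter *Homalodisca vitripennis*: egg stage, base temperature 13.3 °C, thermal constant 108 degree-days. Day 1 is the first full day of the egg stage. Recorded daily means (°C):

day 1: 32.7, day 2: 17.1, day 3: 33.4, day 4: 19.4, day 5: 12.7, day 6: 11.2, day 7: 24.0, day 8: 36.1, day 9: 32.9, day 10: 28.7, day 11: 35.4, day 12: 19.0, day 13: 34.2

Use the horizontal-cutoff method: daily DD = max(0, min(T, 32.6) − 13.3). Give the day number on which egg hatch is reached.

day 10

Daily DD above 13.3 °C (capped at 19.3): 19.3, 3.8, 19.3, 6.1, 0.0, 0.0, 10.7, 19.3, 19.3, 15.4, 19.3, 5.7, 19.3.
Cumulative: 19.3, 23.1, 42.4, 48.5, 48.5, 48.5, 59.2, 78.5, 97.8, 113.2, 132.5, 138.2, 157.5.
The total first reaches 108 DD on day 10.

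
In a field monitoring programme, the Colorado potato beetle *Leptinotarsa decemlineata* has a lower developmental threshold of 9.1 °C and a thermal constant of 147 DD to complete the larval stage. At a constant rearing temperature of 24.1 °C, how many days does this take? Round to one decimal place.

Daily accumulation = 24.1 − 9.1 = 15.0 DD/day.
Duration = 147 / 15.0 = 9.800 ≈ 9.8 days.

9.8 days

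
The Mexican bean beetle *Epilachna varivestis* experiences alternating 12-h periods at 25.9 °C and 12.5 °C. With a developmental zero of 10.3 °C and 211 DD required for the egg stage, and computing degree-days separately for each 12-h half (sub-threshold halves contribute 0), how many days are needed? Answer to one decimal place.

23.7 days

Day half: max(0, 25.9 − 10.3) × 0.5 = 15.6 × 0.5 = 7.80 DD.
Night half: max(0, 12.5 − 10.3) × 0.5 = 2.2 × 0.5 = 1.10 DD.
Per 24 h: 8.90 DD/day.
Duration = 211 / 8.90 = 23.708 ≈ 23.7 days.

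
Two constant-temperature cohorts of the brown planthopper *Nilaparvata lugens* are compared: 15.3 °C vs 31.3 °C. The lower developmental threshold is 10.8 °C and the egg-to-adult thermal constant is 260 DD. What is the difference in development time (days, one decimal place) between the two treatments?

45.1 days

At 15.3 °C: 260 / (15.3 − 10.8) = 260 / 4.5 = 57.778 d.
At 31.3 °C: 260 / (31.3 − 10.8) = 260 / 20.5 = 12.683 d.
Difference = |57.778 − 12.683| = 45.095 ≈ 45.1 days.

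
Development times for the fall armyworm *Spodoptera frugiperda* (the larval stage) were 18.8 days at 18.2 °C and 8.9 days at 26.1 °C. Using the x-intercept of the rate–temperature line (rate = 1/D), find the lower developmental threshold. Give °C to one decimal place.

Under the model K = D·(T − T_b), so D₁·(T₁ − T_b) = D₂·(T₂ − T_b).
18.8·(18.2 − T_b) = 8.9·(26.1 − T_b)
T_b = (18.8·18.2 − 8.9·26.1) / (18.8 − 8.9) = 109.87 / 9.9 = 11.098 °C ≈ 11.1 °C.

11.1 °C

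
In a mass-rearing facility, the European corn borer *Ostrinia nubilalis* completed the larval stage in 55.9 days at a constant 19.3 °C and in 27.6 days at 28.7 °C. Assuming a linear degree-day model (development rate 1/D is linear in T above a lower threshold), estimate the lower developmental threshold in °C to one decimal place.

Equal thermal constants: D₁(T₁ − T_b) = D₂(T₂ − T_b).
55.9·(19.3 − T_b) = 27.6·(28.7 − T_b)
T_b = (55.9·19.3 − 27.6·28.7) / (55.9 − 27.6) = 286.75 / 28.3 = 10.133 °C ≈ 10.1 °C.

10.1 °C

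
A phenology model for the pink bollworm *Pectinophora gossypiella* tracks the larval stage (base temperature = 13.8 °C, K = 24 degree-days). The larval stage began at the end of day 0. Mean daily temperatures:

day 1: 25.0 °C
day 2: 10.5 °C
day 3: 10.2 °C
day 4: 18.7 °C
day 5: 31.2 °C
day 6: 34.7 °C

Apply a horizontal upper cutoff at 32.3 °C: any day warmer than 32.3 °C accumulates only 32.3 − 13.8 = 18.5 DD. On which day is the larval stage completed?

Daily DD above 13.8 °C (capped at 18.5): 11.2, 0.0, 0.0, 4.9, 17.4, 18.5.
Cumulative: 11.2, 11.2, 11.2, 16.1, 33.5, 52.0.
The total first reaches 24 DD on day 5.

day 5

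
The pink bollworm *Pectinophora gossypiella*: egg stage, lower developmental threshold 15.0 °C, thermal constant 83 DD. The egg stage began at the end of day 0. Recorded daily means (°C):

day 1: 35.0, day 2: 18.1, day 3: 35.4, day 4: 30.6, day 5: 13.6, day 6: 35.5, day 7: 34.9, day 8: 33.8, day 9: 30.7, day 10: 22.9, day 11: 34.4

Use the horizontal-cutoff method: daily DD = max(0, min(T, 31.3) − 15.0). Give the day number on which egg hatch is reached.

Daily DD above 15.0 °C (capped at 16.3): 16.3, 3.1, 16.3, 15.6, 0.0, 16.3, 16.3, 16.3, 15.7, 7.9, 16.3.
Cumulative: 16.3, 19.4, 35.7, 51.3, 51.3, 67.6, 83.9, 100.2, 115.9, 123.8, 140.1.
The total first reaches 83 DD on day 7.

day 7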